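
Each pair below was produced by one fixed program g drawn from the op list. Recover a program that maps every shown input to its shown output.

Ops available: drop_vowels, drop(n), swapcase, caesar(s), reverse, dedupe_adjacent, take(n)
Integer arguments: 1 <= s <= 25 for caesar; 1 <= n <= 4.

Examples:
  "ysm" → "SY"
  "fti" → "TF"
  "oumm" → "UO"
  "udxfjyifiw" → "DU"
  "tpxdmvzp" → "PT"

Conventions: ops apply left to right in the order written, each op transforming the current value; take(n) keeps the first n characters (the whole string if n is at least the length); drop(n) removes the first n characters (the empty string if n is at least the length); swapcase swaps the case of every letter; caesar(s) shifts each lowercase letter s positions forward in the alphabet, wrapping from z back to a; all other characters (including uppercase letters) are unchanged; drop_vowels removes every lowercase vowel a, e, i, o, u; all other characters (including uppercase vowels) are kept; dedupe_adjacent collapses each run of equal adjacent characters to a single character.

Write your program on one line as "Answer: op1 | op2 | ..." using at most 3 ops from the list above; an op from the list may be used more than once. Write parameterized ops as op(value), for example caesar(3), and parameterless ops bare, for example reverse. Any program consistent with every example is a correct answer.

take(2) | reverse | swapcase

Check, running the answer program on each example:
  "ysm" -> "ys" -> "sy" -> "SY"
  "fti" -> "ft" -> "tf" -> "TF"
  "oumm" -> "ou" -> "uo" -> "UO"
  "udxfjyifiw" -> "ud" -> "du" -> "DU"
  "tpxdmvzp" -> "tp" -> "pt" -> "PT"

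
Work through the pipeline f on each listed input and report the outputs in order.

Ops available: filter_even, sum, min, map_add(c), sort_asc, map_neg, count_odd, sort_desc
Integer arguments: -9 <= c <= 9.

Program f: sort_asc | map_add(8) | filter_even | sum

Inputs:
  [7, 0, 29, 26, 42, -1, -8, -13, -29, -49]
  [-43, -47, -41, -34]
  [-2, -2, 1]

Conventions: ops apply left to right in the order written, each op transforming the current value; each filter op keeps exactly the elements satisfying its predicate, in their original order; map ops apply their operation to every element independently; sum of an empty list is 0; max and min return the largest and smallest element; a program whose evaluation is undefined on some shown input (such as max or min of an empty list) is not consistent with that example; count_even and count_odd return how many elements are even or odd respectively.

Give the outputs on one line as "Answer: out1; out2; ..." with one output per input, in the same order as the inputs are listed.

Execution, op by op:
  [7, 0, 29, 26, 42, -1, -8, -13, -29, -49] -> [-49, -29, -13, -8, -1, 0, 7, 26, 29, 42] -> [-41, -21, -5, 0, 7, 8, 15, 34, 37, 50] -> [0, 8, 34, 50] -> 92
  [-43, -47, -41, -34] -> [-47, -43, -41, -34] -> [-39, -35, -33, -26] -> [-26] -> -26
  [-2, -2, 1] -> [-2, -2, 1] -> [6, 6, 9] -> [6, 6] -> 12

92; -26; 12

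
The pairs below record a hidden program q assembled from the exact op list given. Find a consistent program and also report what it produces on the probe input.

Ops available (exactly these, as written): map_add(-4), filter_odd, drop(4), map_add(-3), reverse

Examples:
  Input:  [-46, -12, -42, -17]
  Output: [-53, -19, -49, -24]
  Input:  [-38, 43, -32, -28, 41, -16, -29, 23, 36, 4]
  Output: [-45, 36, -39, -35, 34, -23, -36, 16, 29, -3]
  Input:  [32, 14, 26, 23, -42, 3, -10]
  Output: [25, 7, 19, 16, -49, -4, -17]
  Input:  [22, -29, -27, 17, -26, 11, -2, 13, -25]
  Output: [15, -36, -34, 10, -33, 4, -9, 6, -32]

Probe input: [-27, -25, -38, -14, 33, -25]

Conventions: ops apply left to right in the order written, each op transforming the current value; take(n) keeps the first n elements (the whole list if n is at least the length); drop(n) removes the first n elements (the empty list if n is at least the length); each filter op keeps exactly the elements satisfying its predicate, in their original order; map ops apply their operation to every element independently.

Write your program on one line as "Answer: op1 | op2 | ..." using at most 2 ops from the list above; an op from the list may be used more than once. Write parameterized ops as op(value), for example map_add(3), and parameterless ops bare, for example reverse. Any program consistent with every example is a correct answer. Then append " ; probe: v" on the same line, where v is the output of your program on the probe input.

map_add(-3) | map_add(-4) ; probe: [-34, -32, -45, -21, 26, -32]

Check, running the answer program on each example:
  [-46, -12, -42, -17] -> [-49, -15, -45, -20] -> [-53, -19, -49, -24]
  [-38, 43, -32, -28, 41, -16, -29, 23, 36, 4] -> [-41, 40, -35, -31, 38, -19, -32, 20, 33, 1] -> [-45, 36, -39, -35, 34, -23, -36, 16, 29, -3]
  [32, 14, 26, 23, -42, 3, -10] -> [29, 11, 23, 20, -45, 0, -13] -> [25, 7, 19, 16, -49, -4, -17]
  [22, -29, -27, 17, -26, 11, -2, 13, -25] -> [19, -32, -30, 14, -29, 8, -5, 10, -28] -> [15, -36, -34, 10, -33, 4, -9, 6, -32]
  probe: [-27, -25, -38, -14, 33, -25] -> [-30, -28, -41, -17, 30, -28] -> [-34, -32, -45, -21, 26, -32]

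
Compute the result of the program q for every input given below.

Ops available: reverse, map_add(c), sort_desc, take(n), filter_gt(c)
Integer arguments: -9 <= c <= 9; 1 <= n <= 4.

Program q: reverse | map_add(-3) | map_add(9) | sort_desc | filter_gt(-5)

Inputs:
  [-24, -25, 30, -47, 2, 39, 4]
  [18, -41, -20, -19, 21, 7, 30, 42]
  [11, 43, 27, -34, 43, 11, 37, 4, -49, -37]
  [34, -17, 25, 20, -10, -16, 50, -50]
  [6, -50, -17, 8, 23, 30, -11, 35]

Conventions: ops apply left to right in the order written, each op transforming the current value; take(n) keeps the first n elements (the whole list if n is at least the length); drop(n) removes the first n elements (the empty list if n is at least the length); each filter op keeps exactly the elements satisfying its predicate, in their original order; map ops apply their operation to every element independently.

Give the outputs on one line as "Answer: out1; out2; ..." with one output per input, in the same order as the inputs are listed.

Execution, op by op:
  [-24, -25, 30, -47, 2, 39, 4] -> [4, 39, 2, -47, 30, -25, -24] -> [1, 36, -1, -50, 27, -28, -27] -> [10, 45, 8, -41, 36, -19, -18] -> [45, 36, 10, 8, -18, -19, -41] -> [45, 36, 10, 8]
  [18, -41, -20, -19, 21, 7, 30, 42] -> [42, 30, 7, 21, -19, -20, -41, 18] -> [39, 27, 4, 18, -22, -23, -44, 15] -> [48, 36, 13, 27, -13, -14, -35, 24] -> [48, 36, 27, 24, 13, -13, -14, -35] -> [48, 36, 27, 24, 13]
  [11, 43, 27, -34, 43, 11, 37, 4, -49, -37] -> [-37, -49, 4, 37, 11, 43, -34, 27, 43, 11] -> [-40, -52, 1, 34, 8, 40, -37, 24, 40, 8] -> [-31, -43, 10, 43, 17, 49, -28, 33, 49, 17] -> [49, 49, 43, 33, 17, 17, 10, -28, -31, -43] -> [49, 49, 43, 33, 17, 17, 10]
  [34, -17, 25, 20, -10, -16, 50, -50] -> [-50, 50, -16, -10, 20, 25, -17, 34] -> [-53, 47, -19, -13, 17, 22, -20, 31] -> [-44, 56, -10, -4, 26, 31, -11, 40] -> [56, 40, 31, 26, -4, -10, -11, -44] -> [56, 40, 31, 26, -4]
  [6, -50, -17, 8, 23, 30, -11, 35] -> [35, -11, 30, 23, 8, -17, -50, 6] -> [32, -14, 27, 20, 5, -20, -53, 3] -> [41, -5, 36, 29, 14, -11, -44, 12] -> [41, 36, 29, 14, 12, -5, -11, -44] -> [41, 36, 29, 14, 12]

[45, 36, 10, 8]; [48, 36, 27, 24, 13]; [49, 49, 43, 33, 17, 17, 10]; [56, 40, 31, 26, -4]; [41, 36, 29, 14, 12]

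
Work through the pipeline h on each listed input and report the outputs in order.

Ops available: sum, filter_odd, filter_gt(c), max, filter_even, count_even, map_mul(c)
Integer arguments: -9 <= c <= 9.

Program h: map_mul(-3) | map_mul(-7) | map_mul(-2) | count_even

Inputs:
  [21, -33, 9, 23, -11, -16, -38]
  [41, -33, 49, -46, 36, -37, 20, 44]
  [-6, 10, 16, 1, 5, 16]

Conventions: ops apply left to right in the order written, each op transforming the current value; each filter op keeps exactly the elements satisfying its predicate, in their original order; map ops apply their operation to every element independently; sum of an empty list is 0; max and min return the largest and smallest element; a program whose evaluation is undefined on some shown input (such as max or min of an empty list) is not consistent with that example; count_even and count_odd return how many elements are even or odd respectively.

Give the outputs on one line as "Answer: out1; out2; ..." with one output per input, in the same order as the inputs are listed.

7; 8; 6

Execution, op by op:
  [21, -33, 9, 23, -11, -16, -38] -> [-63, 99, -27, -69, 33, 48, 114] -> [441, -693, 189, 483, -231, -336, -798] -> [-882, 1386, -378, -966, 462, 672, 1596] -> 7
  [41, -33, 49, -46, 36, -37, 20, 44] -> [-123, 99, -147, 138, -108, 111, -60, -132] -> [861, -693, 1029, -966, 756, -777, 420, 924] -> [-1722, 1386, -2058, 1932, -1512, 1554, -840, -1848] -> 8
  [-6, 10, 16, 1, 5, 16] -> [18, -30, -48, -3, -15, -48] -> [-126, 210, 336, 21, 105, 336] -> [252, -420, -672, -42, -210, -672] -> 6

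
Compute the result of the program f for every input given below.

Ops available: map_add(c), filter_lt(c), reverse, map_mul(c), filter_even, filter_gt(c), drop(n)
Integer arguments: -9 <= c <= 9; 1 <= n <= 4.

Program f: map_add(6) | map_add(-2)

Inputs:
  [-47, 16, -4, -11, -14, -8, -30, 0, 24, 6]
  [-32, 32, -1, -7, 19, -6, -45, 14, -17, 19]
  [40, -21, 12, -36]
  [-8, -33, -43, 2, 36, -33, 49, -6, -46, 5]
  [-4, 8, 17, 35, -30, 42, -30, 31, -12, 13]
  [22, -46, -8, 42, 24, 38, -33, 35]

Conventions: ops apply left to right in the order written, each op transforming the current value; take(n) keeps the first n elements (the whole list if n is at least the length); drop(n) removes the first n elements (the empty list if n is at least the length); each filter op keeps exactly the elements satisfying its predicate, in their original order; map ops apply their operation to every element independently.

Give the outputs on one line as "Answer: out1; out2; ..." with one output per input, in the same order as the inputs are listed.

Execution, op by op:
  [-47, 16, -4, -11, -14, -8, -30, 0, 24, 6] -> [-41, 22, 2, -5, -8, -2, -24, 6, 30, 12] -> [-43, 20, 0, -7, -10, -4, -26, 4, 28, 10]
  [-32, 32, -1, -7, 19, -6, -45, 14, -17, 19] -> [-26, 38, 5, -1, 25, 0, -39, 20, -11, 25] -> [-28, 36, 3, -3, 23, -2, -41, 18, -13, 23]
  [40, -21, 12, -36] -> [46, -15, 18, -30] -> [44, -17, 16, -32]
  [-8, -33, -43, 2, 36, -33, 49, -6, -46, 5] -> [-2, -27, -37, 8, 42, -27, 55, 0, -40, 11] -> [-4, -29, -39, 6, 40, -29, 53, -2, -42, 9]
  [-4, 8, 17, 35, -30, 42, -30, 31, -12, 13] -> [2, 14, 23, 41, -24, 48, -24, 37, -6, 19] -> [0, 12, 21, 39, -26, 46, -26, 35, -8, 17]
  [22, -46, -8, 42, 24, 38, -33, 35] -> [28, -40, -2, 48, 30, 44, -27, 41] -> [26, -42, -4, 46, 28, 42, -29, 39]

[-43, 20, 0, -7, -10, -4, -26, 4, 28, 10]; [-28, 36, 3, -3, 23, -2, -41, 18, -13, 23]; [44, -17, 16, -32]; [-4, -29, -39, 6, 40, -29, 53, -2, -42, 9]; [0, 12, 21, 39, -26, 46, -26, 35, -8, 17]; [26, -42, -4, 46, 28, 42, -29, 39]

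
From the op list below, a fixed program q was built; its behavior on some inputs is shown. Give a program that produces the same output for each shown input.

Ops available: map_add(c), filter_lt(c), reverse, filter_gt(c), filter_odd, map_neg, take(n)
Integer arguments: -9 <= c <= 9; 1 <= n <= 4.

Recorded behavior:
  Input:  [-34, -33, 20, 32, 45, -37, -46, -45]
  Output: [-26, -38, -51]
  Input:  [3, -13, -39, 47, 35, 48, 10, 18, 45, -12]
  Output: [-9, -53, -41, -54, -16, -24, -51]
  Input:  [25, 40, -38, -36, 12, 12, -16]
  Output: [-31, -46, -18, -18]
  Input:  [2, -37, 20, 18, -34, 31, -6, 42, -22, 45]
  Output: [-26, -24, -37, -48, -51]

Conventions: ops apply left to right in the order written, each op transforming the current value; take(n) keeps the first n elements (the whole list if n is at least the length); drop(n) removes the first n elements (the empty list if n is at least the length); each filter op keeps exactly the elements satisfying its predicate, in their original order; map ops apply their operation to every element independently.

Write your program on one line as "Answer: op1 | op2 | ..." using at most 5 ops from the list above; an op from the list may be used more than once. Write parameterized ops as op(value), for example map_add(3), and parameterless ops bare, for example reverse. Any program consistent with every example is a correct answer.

map_neg | filter_lt(3) | map_add(-6) | filter_lt(-8)

Check, running the answer program on each example:
  [-34, -33, 20, 32, 45, -37, -46, -45] -> [34, 33, -20, -32, -45, 37, 46, 45] -> [-20, -32, -45] -> [-26, -38, -51] -> [-26, -38, -51]
  [3, -13, -39, 47, 35, 48, 10, 18, 45, -12] -> [-3, 13, 39, -47, -35, -48, -10, -18, -45, 12] -> [-3, -47, -35, -48, -10, -18, -45] -> [-9, -53, -41, -54, -16, -24, -51] -> [-9, -53, -41, -54, -16, -24, -51]
  [25, 40, -38, -36, 12, 12, -16] -> [-25, -40, 38, 36, -12, -12, 16] -> [-25, -40, -12, -12] -> [-31, -46, -18, -18] -> [-31, -46, -18, -18]
  [2, -37, 20, 18, -34, 31, -6, 42, -22, 45] -> [-2, 37, -20, -18, 34, -31, 6, -42, 22, -45] -> [-2, -20, -18, -31, -42, -45] -> [-8, -26, -24, -37, -48, -51] -> [-26, -24, -37, -48, -51]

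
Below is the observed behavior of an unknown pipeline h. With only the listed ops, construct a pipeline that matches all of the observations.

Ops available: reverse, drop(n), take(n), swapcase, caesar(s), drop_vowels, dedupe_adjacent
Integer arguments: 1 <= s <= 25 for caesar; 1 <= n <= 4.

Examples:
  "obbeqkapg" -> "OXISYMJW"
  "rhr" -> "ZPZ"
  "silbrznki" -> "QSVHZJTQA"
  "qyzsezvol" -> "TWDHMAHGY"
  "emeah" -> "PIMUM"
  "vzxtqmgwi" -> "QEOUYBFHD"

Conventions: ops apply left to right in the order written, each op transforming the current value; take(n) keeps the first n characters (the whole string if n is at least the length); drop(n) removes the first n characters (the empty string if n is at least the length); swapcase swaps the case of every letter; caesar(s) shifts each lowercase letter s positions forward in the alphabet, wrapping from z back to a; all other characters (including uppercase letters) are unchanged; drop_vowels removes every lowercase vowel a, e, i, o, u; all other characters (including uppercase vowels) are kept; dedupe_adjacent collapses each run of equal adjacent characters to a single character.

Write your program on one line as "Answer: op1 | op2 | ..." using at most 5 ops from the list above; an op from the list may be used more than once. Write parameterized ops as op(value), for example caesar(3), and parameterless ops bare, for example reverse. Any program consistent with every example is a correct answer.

reverse | dedupe_adjacent | caesar(8) | swapcase

Check, running the answer program on each example:
  "obbeqkapg" -> "gpakqebbo" -> "gpakqebo" -> "oxisymjw" -> "OXISYMJW"
  "rhr" -> "rhr" -> "rhr" -> "zpz" -> "ZPZ"
  "silbrznki" -> "iknzrblis" -> "iknzrblis" -> "qsvhzjtqa" -> "QSVHZJTQA"
  "qyzsezvol" -> "lovzeszyq" -> "lovzeszyq" -> "twdhmahgy" -> "TWDHMAHGY"
  "emeah" -> "haeme" -> "haeme" -> "pimum" -> "PIMUM"
  "vzxtqmgwi" -> "iwgmqtxzv" -> "iwgmqtxzv" -> "qeouybfhd" -> "QEOUYBFHD"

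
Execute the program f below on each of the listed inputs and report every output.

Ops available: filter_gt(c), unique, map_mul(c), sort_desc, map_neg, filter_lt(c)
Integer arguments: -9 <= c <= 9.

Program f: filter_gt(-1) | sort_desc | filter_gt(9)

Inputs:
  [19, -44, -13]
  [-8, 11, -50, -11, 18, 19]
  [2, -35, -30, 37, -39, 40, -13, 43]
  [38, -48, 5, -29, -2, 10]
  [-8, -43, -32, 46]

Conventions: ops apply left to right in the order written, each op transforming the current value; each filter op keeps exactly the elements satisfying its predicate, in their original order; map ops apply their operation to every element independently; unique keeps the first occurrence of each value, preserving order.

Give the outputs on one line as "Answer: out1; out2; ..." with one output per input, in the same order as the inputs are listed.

[19]; [19, 18, 11]; [43, 40, 37]; [38, 10]; [46]

Execution, op by op:
  [19, -44, -13] -> [19] -> [19] -> [19]
  [-8, 11, -50, -11, 18, 19] -> [11, 18, 19] -> [19, 18, 11] -> [19, 18, 11]
  [2, -35, -30, 37, -39, 40, -13, 43] -> [2, 37, 40, 43] -> [43, 40, 37, 2] -> [43, 40, 37]
  [38, -48, 5, -29, -2, 10] -> [38, 5, 10] -> [38, 10, 5] -> [38, 10]
  [-8, -43, -32, 46] -> [46] -> [46] -> [46]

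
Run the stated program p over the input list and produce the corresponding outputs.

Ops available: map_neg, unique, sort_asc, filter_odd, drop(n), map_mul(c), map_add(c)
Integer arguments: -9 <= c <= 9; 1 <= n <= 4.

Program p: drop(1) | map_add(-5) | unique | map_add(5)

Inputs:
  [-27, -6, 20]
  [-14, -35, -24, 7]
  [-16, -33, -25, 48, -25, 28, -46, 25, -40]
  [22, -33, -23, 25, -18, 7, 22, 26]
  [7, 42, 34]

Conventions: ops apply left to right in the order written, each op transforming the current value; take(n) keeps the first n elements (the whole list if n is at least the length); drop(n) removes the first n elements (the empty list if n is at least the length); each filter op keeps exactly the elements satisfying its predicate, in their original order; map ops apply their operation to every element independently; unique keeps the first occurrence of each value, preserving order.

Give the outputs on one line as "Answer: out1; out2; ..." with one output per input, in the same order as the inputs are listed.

Execution, op by op:
  [-27, -6, 20] -> [-6, 20] -> [-11, 15] -> [-11, 15] -> [-6, 20]
  [-14, -35, -24, 7] -> [-35, -24, 7] -> [-40, -29, 2] -> [-40, -29, 2] -> [-35, -24, 7]
  [-16, -33, -25, 48, -25, 28, -46, 25, -40] -> [-33, -25, 48, -25, 28, -46, 25, -40] -> [-38, -30, 43, -30, 23, -51, 20, -45] -> [-38, -30, 43, 23, -51, 20, -45] -> [-33, -25, 48, 28, -46, 25, -40]
  [22, -33, -23, 25, -18, 7, 22, 26] -> [-33, -23, 25, -18, 7, 22, 26] -> [-38, -28, 20, -23, 2, 17, 21] -> [-38, -28, 20, -23, 2, 17, 21] -> [-33, -23, 25, -18, 7, 22, 26]
  [7, 42, 34] -> [42, 34] -> [37, 29] -> [37, 29] -> [42, 34]

[-6, 20]; [-35, -24, 7]; [-33, -25, 48, 28, -46, 25, -40]; [-33, -23, 25, -18, 7, 22, 26]; [42, 34]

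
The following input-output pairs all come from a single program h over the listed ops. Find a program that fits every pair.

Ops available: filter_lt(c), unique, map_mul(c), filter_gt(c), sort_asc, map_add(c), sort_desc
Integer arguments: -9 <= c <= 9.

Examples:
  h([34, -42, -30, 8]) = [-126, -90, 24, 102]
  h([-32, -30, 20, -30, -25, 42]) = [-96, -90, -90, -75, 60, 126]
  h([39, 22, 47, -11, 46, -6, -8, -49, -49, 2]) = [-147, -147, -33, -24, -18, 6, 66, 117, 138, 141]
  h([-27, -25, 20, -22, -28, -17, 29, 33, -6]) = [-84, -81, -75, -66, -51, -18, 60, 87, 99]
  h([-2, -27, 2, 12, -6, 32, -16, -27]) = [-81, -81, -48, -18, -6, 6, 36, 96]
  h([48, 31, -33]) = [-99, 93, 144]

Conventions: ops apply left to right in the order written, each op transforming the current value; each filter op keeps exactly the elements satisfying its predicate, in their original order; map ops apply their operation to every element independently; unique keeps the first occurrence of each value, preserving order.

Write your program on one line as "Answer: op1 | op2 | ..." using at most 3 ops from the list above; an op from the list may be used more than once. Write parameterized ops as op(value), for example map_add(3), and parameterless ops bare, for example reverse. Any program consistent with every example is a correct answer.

map_mul(3) | sort_desc | sort_asc

Check, running the answer program on each example:
  [34, -42, -30, 8] -> [102, -126, -90, 24] -> [102, 24, -90, -126] -> [-126, -90, 24, 102]
  [-32, -30, 20, -30, -25, 42] -> [-96, -90, 60, -90, -75, 126] -> [126, 60, -75, -90, -90, -96] -> [-96, -90, -90, -75, 60, 126]
  [39, 22, 47, -11, 46, -6, -8, -49, -49, 2] -> [117, 66, 141, -33, 138, -18, -24, -147, -147, 6] -> [141, 138, 117, 66, 6, -18, -24, -33, -147, -147] -> [-147, -147, -33, -24, -18, 6, 66, 117, 138, 141]
  [-27, -25, 20, -22, -28, -17, 29, 33, -6] -> [-81, -75, 60, -66, -84, -51, 87, 99, -18] -> [99, 87, 60, -18, -51, -66, -75, -81, -84] -> [-84, -81, -75, -66, -51, -18, 60, 87, 99]
  [-2, -27, 2, 12, -6, 32, -16, -27] -> [-6, -81, 6, 36, -18, 96, -48, -81] -> [96, 36, 6, -6, -18, -48, -81, -81] -> [-81, -81, -48, -18, -6, 6, 36, 96]
  [48, 31, -33] -> [144, 93, -99] -> [144, 93, -99] -> [-99, 93, 144]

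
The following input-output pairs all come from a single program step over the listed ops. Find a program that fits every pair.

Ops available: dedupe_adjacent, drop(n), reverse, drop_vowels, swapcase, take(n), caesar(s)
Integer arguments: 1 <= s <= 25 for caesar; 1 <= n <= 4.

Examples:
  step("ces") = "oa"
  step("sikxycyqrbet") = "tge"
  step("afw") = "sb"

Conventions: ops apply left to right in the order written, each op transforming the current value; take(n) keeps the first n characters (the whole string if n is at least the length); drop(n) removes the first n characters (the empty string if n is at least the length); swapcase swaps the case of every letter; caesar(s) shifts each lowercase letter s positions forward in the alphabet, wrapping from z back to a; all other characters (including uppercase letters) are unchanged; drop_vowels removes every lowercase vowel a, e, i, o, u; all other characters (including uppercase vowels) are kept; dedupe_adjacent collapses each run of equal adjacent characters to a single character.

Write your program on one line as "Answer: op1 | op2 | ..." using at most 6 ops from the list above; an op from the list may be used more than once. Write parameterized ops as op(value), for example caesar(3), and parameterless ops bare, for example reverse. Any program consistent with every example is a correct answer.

caesar(24) | drop(1) | take(3) | reverse | caesar(24)

Check, running the answer program on each example:
  "ces" -> "acq" -> "cq" -> "cq" -> "qc" -> "oa"
  "sikxycyqrbet" -> "qgivwawopzcr" -> "givwawopzcr" -> "giv" -> "vig" -> "tge"
  "afw" -> "ydu" -> "du" -> "du" -> "ud" -> "sb"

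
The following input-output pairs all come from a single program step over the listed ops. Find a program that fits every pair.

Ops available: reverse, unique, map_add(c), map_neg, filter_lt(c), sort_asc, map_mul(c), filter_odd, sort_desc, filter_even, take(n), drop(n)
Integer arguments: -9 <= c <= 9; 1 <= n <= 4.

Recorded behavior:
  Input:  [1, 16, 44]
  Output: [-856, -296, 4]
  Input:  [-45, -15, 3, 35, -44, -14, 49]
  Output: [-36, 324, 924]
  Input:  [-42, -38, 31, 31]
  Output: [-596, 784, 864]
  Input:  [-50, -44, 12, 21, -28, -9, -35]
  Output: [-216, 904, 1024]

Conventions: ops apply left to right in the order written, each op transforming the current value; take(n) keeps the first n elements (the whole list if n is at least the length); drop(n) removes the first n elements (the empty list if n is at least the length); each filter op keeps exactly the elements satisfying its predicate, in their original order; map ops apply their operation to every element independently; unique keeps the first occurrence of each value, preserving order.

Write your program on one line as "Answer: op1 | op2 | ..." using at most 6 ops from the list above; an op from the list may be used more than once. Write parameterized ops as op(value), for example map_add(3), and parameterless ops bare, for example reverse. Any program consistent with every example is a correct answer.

map_mul(-5) | map_add(6) | map_mul(-4) | take(3) | map_neg | reverse

Check, running the answer program on each example:
  [1, 16, 44] -> [-5, -80, -220] -> [1, -74, -214] -> [-4, 296, 856] -> [-4, 296, 856] -> [4, -296, -856] -> [-856, -296, 4]
  [-45, -15, 3, 35, -44, -14, 49] -> [225, 75, -15, -175, 220, 70, -245] -> [231, 81, -9, -169, 226, 76, -239] -> [-924, -324, 36, 676, -904, -304, 956] -> [-924, -324, 36] -> [924, 324, -36] -> [-36, 324, 924]
  [-42, -38, 31, 31] -> [210, 190, -155, -155] -> [216, 196, -149, -149] -> [-864, -784, 596, 596] -> [-864, -784, 596] -> [864, 784, -596] -> [-596, 784, 864]
  [-50, -44, 12, 21, -28, -9, -35] -> [250, 220, -60, -105, 140, 45, 175] -> [256, 226, -54, -99, 146, 51, 181] -> [-1024, -904, 216, 396, -584, -204, -724] -> [-1024, -904, 216] -> [1024, 904, -216] -> [-216, 904, 1024]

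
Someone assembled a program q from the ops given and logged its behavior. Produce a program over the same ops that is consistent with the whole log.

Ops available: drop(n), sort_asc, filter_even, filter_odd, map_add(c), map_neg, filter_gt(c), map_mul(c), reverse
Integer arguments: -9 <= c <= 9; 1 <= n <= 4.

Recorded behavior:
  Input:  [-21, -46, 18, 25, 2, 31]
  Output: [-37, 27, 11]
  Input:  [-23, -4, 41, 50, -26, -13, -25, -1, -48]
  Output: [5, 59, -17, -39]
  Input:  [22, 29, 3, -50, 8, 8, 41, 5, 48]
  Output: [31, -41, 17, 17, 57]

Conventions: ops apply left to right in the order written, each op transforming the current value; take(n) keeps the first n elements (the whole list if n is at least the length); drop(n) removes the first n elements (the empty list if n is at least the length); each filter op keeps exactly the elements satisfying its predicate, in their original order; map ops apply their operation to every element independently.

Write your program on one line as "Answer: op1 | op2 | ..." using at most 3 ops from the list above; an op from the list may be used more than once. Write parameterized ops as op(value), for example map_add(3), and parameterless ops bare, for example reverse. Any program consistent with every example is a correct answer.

map_add(9) | filter_odd

Check, running the answer program on each example:
  [-21, -46, 18, 25, 2, 31] -> [-12, -37, 27, 34, 11, 40] -> [-37, 27, 11]
  [-23, -4, 41, 50, -26, -13, -25, -1, -48] -> [-14, 5, 50, 59, -17, -4, -16, 8, -39] -> [5, 59, -17, -39]
  [22, 29, 3, -50, 8, 8, 41, 5, 48] -> [31, 38, 12, -41, 17, 17, 50, 14, 57] -> [31, -41, 17, 17, 57]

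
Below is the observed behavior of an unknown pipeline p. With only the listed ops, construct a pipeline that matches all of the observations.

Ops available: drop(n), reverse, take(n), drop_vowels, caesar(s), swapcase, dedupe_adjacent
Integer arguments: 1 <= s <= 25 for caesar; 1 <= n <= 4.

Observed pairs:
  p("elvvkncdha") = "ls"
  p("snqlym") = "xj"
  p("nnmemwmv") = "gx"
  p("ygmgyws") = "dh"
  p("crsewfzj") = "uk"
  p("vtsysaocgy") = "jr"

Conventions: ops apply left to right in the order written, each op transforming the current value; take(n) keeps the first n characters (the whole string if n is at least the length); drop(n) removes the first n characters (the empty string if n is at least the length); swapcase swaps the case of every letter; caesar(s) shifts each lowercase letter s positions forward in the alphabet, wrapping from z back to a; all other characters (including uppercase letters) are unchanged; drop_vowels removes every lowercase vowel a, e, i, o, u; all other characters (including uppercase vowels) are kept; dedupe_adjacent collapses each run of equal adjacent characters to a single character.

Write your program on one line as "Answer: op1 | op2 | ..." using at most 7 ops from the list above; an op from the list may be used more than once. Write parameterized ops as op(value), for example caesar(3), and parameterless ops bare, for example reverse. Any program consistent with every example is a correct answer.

caesar(4) | caesar(7) | reverse | swapcase | take(2) | swapcase

Check, running the answer program on each example:
  "elvvkncdha" -> "ipzzorghle" -> "pwggvynosl" -> "lsonyvggwp" -> "LSONYVGGWP" -> "LS" -> "ls"
  "snqlym" -> "wrupcq" -> "dybwjx" -> "xjwbyd" -> "XJWBYD" -> "XJ" -> "xj"
  "nnmemwmv" -> "rrqiqaqz" -> "yyxpxhxg" -> "gxhxpxyy" -> "GXHXPXYY" -> "GX" -> "gx"
  "ygmgyws" -> "ckqkcaw" -> "jrxrjhd" -> "dhjrxrj" -> "DHJRXRJ" -> "DH" -> "dh"
  "crsewfzj" -> "gvwiajdn" -> "ncdphqku" -> "ukqhpdcn" -> "UKQHPDCN" -> "UK" -> "uk"
  "vtsysaocgy" -> "zxwcwesgkc" -> "gedjdlznrj" -> "jrnzldjdeg" -> "JRNZLDJDEG" -> "JR" -> "jr"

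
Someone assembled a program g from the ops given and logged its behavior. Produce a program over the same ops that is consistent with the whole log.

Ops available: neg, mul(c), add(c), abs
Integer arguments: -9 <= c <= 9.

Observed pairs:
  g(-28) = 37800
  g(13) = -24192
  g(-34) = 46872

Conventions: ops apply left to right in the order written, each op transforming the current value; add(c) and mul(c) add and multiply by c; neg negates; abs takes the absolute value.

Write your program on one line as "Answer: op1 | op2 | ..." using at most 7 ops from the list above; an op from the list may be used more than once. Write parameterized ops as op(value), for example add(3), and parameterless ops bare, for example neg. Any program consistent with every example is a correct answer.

add(3) | mul(-7) | mul(6) | mul(6) | neg | mul(-6)

Check, running the answer program on each example:
  -28 -> -25 -> 175 -> 1050 -> 6300 -> -6300 -> 37800
  13 -> 16 -> -112 -> -672 -> -4032 -> 4032 -> -24192
  -34 -> -31 -> 217 -> 1302 -> 7812 -> -7812 -> 46872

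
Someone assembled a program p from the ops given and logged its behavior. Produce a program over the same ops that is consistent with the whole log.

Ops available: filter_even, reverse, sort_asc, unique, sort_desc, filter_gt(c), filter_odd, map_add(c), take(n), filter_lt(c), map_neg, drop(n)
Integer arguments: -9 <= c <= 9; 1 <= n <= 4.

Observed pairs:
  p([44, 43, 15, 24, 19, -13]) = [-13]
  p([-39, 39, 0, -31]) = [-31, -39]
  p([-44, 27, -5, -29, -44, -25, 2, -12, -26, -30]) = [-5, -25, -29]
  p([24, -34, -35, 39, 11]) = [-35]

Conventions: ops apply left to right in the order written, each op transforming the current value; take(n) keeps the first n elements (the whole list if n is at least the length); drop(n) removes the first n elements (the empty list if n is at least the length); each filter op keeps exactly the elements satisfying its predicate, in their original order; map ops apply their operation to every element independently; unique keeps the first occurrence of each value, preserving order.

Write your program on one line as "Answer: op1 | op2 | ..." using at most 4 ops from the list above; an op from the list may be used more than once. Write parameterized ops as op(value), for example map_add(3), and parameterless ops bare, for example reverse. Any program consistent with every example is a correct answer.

filter_odd | filter_lt(-1) | sort_desc

Check, running the answer program on each example:
  [44, 43, 15, 24, 19, -13] -> [43, 15, 19, -13] -> [-13] -> [-13]
  [-39, 39, 0, -31] -> [-39, 39, -31] -> [-39, -31] -> [-31, -39]
  [-44, 27, -5, -29, -44, -25, 2, -12, -26, -30] -> [27, -5, -29, -25] -> [-5, -29, -25] -> [-5, -25, -29]
  [24, -34, -35, 39, 11] -> [-35, 39, 11] -> [-35] -> [-35]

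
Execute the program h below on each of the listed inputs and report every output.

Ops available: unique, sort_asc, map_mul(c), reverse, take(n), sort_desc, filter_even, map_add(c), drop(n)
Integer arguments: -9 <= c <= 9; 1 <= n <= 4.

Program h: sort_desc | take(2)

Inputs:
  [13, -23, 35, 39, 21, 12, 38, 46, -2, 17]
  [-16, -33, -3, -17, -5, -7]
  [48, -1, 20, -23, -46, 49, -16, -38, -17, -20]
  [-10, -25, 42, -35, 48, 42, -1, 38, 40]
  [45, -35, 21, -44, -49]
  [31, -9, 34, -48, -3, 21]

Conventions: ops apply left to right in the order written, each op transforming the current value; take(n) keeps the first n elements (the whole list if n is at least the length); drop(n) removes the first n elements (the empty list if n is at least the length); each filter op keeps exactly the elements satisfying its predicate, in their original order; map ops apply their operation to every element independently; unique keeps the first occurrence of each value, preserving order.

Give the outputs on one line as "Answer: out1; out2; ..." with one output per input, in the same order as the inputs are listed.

Execution, op by op:
  [13, -23, 35, 39, 21, 12, 38, 46, -2, 17] -> [46, 39, 38, 35, 21, 17, 13, 12, -2, -23] -> [46, 39]
  [-16, -33, -3, -17, -5, -7] -> [-3, -5, -7, -16, -17, -33] -> [-3, -5]
  [48, -1, 20, -23, -46, 49, -16, -38, -17, -20] -> [49, 48, 20, -1, -16, -17, -20, -23, -38, -46] -> [49, 48]
  [-10, -25, 42, -35, 48, 42, -1, 38, 40] -> [48, 42, 42, 40, 38, -1, -10, -25, -35] -> [48, 42]
  [45, -35, 21, -44, -49] -> [45, 21, -35, -44, -49] -> [45, 21]
  [31, -9, 34, -48, -3, 21] -> [34, 31, 21, -3, -9, -48] -> [34, 31]

[46, 39]; [-3, -5]; [49, 48]; [48, 42]; [45, 21]; [34, 31]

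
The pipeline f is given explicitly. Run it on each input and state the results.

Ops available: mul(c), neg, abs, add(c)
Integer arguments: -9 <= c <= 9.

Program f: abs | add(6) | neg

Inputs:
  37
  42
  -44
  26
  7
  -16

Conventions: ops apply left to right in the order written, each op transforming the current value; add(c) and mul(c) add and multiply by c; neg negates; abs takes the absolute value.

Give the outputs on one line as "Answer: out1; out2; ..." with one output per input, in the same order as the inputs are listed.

-43; -48; -50; -32; -13; -22

Execution, op by op:
  37 -> 37 -> 43 -> -43
  42 -> 42 -> 48 -> -48
  -44 -> 44 -> 50 -> -50
  26 -> 26 -> 32 -> -32
  7 -> 7 -> 13 -> -13
  -16 -> 16 -> 22 -> -22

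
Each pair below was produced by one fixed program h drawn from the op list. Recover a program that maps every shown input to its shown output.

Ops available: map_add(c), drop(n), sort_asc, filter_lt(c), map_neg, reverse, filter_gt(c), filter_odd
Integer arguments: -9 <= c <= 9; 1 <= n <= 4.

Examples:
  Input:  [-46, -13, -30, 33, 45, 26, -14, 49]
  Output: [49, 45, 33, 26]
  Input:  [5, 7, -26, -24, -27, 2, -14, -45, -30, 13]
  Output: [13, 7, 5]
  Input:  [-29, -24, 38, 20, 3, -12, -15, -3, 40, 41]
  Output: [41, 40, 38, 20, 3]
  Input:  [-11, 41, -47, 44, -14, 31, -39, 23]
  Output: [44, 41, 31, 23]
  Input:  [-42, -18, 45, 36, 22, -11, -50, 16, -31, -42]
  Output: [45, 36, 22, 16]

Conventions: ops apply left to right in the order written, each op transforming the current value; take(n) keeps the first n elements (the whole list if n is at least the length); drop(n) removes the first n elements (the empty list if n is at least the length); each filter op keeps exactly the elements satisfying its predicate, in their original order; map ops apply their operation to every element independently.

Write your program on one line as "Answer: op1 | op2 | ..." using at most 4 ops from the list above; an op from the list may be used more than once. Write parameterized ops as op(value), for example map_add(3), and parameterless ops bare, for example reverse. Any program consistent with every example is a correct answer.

sort_asc | filter_gt(0) | filter_gt(2) | reverse

Check, running the answer program on each example:
  [-46, -13, -30, 33, 45, 26, -14, 49] -> [-46, -30, -14, -13, 26, 33, 45, 49] -> [26, 33, 45, 49] -> [26, 33, 45, 49] -> [49, 45, 33, 26]
  [5, 7, -26, -24, -27, 2, -14, -45, -30, 13] -> [-45, -30, -27, -26, -24, -14, 2, 5, 7, 13] -> [2, 5, 7, 13] -> [5, 7, 13] -> [13, 7, 5]
  [-29, -24, 38, 20, 3, -12, -15, -3, 40, 41] -> [-29, -24, -15, -12, -3, 3, 20, 38, 40, 41] -> [3, 20, 38, 40, 41] -> [3, 20, 38, 40, 41] -> [41, 40, 38, 20, 3]
  [-11, 41, -47, 44, -14, 31, -39, 23] -> [-47, -39, -14, -11, 23, 31, 41, 44] -> [23, 31, 41, 44] -> [23, 31, 41, 44] -> [44, 41, 31, 23]
  [-42, -18, 45, 36, 22, -11, -50, 16, -31, -42] -> [-50, -42, -42, -31, -18, -11, 16, 22, 36, 45] -> [16, 22, 36, 45] -> [16, 22, 36, 45] -> [45, 36, 22, 16]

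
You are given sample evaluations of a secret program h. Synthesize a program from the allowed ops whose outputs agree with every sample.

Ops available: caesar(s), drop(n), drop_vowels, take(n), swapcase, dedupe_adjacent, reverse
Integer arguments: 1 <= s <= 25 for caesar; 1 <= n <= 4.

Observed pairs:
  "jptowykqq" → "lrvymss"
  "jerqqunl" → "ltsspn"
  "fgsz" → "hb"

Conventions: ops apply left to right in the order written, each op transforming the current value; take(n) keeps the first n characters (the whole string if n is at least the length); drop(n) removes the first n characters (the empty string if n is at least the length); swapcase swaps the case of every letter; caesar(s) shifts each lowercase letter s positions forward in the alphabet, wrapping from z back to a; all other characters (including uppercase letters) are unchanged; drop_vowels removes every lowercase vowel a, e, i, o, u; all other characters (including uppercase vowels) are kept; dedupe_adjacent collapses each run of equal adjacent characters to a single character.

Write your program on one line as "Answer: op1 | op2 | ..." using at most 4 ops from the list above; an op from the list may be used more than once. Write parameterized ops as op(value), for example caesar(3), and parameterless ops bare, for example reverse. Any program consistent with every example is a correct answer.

drop_vowels | caesar(2) | drop_vowels

Check, running the answer program on each example:
  "jptowykqq" -> "jptwykqq" -> "lrvyamss" -> "lrvymss"
  "jerqqunl" -> "jrqqnl" -> "ltsspn" -> "ltsspn"
  "fgsz" -> "fgsz" -> "hiub" -> "hb"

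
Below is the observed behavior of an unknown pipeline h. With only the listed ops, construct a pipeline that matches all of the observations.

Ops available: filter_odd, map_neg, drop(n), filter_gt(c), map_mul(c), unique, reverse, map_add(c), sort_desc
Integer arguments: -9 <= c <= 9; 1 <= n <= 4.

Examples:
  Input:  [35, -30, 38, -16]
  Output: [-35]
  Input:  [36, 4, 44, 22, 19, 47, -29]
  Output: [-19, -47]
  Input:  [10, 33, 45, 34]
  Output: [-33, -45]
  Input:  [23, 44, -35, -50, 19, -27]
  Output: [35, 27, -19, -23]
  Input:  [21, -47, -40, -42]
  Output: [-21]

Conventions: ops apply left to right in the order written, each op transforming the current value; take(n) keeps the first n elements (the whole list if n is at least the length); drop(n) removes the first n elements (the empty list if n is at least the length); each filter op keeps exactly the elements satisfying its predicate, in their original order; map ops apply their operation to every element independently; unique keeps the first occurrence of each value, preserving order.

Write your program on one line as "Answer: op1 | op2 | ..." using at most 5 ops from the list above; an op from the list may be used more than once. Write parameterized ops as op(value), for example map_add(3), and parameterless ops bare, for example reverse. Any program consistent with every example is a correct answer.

map_neg | sort_desc | drop(1) | filter_odd

Check, running the answer program on each example:
  [35, -30, 38, -16] -> [-35, 30, -38, 16] -> [30, 16, -35, -38] -> [16, -35, -38] -> [-35]
  [36, 4, 44, 22, 19, 47, -29] -> [-36, -4, -44, -22, -19, -47, 29] -> [29, -4, -19, -22, -36, -44, -47] -> [-4, -19, -22, -36, -44, -47] -> [-19, -47]
  [10, 33, 45, 34] -> [-10, -33, -45, -34] -> [-10, -33, -34, -45] -> [-33, -34, -45] -> [-33, -45]
  [23, 44, -35, -50, 19, -27] -> [-23, -44, 35, 50, -19, 27] -> [50, 35, 27, -19, -23, -44] -> [35, 27, -19, -23, -44] -> [35, 27, -19, -23]
  [21, -47, -40, -42] -> [-21, 47, 40, 42] -> [47, 42, 40, -21] -> [42, 40, -21] -> [-21]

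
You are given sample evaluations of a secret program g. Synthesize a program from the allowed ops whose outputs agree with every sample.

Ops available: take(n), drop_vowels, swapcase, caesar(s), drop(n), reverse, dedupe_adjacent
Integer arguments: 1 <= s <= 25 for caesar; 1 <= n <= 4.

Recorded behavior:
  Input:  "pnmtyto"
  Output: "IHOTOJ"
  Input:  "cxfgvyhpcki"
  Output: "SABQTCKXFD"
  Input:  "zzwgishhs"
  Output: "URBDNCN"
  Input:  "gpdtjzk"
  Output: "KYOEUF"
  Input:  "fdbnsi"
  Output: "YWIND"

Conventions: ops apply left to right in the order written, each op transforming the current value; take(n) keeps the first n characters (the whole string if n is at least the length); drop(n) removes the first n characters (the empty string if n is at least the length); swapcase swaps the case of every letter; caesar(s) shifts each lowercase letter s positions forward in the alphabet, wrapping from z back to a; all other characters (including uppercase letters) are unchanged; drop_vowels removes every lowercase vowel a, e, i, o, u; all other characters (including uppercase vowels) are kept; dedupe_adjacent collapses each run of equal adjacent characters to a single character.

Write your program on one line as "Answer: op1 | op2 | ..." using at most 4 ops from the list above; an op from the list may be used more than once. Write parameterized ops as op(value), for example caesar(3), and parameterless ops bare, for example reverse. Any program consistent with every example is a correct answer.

caesar(21) | swapcase | drop(1) | dedupe_adjacent

Check, running the answer program on each example:
  "pnmtyto" -> "kihotoj" -> "KIHOTOJ" -> "IHOTOJ" -> "IHOTOJ"
  "cxfgvyhpcki" -> "xsabqtckxfd" -> "XSABQTCKXFD" -> "SABQTCKXFD" -> "SABQTCKXFD"
  "zzwgishhs" -> "uurbdnccn" -> "UURBDNCCN" -> "URBDNCCN" -> "URBDNCN"
  "gpdtjzk" -> "bkyoeuf" -> "BKYOEUF" -> "KYOEUF" -> "KYOEUF"
  "fdbnsi" -> "aywind" -> "AYWIND" -> "YWIND" -> "YWIND"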